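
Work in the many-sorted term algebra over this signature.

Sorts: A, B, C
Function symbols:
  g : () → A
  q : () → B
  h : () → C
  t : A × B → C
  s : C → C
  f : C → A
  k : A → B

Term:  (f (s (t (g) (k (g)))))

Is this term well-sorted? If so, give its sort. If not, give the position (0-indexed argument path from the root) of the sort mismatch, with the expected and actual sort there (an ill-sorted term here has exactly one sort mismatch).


well-sorted; sort = A

      (g) : A
        (g) : A
      (k (g)) : B
    (t (g) (k (g))) : C
  (s (t (g) (k (g)))) : C
(f (s (t (g) (k (g))))) : A


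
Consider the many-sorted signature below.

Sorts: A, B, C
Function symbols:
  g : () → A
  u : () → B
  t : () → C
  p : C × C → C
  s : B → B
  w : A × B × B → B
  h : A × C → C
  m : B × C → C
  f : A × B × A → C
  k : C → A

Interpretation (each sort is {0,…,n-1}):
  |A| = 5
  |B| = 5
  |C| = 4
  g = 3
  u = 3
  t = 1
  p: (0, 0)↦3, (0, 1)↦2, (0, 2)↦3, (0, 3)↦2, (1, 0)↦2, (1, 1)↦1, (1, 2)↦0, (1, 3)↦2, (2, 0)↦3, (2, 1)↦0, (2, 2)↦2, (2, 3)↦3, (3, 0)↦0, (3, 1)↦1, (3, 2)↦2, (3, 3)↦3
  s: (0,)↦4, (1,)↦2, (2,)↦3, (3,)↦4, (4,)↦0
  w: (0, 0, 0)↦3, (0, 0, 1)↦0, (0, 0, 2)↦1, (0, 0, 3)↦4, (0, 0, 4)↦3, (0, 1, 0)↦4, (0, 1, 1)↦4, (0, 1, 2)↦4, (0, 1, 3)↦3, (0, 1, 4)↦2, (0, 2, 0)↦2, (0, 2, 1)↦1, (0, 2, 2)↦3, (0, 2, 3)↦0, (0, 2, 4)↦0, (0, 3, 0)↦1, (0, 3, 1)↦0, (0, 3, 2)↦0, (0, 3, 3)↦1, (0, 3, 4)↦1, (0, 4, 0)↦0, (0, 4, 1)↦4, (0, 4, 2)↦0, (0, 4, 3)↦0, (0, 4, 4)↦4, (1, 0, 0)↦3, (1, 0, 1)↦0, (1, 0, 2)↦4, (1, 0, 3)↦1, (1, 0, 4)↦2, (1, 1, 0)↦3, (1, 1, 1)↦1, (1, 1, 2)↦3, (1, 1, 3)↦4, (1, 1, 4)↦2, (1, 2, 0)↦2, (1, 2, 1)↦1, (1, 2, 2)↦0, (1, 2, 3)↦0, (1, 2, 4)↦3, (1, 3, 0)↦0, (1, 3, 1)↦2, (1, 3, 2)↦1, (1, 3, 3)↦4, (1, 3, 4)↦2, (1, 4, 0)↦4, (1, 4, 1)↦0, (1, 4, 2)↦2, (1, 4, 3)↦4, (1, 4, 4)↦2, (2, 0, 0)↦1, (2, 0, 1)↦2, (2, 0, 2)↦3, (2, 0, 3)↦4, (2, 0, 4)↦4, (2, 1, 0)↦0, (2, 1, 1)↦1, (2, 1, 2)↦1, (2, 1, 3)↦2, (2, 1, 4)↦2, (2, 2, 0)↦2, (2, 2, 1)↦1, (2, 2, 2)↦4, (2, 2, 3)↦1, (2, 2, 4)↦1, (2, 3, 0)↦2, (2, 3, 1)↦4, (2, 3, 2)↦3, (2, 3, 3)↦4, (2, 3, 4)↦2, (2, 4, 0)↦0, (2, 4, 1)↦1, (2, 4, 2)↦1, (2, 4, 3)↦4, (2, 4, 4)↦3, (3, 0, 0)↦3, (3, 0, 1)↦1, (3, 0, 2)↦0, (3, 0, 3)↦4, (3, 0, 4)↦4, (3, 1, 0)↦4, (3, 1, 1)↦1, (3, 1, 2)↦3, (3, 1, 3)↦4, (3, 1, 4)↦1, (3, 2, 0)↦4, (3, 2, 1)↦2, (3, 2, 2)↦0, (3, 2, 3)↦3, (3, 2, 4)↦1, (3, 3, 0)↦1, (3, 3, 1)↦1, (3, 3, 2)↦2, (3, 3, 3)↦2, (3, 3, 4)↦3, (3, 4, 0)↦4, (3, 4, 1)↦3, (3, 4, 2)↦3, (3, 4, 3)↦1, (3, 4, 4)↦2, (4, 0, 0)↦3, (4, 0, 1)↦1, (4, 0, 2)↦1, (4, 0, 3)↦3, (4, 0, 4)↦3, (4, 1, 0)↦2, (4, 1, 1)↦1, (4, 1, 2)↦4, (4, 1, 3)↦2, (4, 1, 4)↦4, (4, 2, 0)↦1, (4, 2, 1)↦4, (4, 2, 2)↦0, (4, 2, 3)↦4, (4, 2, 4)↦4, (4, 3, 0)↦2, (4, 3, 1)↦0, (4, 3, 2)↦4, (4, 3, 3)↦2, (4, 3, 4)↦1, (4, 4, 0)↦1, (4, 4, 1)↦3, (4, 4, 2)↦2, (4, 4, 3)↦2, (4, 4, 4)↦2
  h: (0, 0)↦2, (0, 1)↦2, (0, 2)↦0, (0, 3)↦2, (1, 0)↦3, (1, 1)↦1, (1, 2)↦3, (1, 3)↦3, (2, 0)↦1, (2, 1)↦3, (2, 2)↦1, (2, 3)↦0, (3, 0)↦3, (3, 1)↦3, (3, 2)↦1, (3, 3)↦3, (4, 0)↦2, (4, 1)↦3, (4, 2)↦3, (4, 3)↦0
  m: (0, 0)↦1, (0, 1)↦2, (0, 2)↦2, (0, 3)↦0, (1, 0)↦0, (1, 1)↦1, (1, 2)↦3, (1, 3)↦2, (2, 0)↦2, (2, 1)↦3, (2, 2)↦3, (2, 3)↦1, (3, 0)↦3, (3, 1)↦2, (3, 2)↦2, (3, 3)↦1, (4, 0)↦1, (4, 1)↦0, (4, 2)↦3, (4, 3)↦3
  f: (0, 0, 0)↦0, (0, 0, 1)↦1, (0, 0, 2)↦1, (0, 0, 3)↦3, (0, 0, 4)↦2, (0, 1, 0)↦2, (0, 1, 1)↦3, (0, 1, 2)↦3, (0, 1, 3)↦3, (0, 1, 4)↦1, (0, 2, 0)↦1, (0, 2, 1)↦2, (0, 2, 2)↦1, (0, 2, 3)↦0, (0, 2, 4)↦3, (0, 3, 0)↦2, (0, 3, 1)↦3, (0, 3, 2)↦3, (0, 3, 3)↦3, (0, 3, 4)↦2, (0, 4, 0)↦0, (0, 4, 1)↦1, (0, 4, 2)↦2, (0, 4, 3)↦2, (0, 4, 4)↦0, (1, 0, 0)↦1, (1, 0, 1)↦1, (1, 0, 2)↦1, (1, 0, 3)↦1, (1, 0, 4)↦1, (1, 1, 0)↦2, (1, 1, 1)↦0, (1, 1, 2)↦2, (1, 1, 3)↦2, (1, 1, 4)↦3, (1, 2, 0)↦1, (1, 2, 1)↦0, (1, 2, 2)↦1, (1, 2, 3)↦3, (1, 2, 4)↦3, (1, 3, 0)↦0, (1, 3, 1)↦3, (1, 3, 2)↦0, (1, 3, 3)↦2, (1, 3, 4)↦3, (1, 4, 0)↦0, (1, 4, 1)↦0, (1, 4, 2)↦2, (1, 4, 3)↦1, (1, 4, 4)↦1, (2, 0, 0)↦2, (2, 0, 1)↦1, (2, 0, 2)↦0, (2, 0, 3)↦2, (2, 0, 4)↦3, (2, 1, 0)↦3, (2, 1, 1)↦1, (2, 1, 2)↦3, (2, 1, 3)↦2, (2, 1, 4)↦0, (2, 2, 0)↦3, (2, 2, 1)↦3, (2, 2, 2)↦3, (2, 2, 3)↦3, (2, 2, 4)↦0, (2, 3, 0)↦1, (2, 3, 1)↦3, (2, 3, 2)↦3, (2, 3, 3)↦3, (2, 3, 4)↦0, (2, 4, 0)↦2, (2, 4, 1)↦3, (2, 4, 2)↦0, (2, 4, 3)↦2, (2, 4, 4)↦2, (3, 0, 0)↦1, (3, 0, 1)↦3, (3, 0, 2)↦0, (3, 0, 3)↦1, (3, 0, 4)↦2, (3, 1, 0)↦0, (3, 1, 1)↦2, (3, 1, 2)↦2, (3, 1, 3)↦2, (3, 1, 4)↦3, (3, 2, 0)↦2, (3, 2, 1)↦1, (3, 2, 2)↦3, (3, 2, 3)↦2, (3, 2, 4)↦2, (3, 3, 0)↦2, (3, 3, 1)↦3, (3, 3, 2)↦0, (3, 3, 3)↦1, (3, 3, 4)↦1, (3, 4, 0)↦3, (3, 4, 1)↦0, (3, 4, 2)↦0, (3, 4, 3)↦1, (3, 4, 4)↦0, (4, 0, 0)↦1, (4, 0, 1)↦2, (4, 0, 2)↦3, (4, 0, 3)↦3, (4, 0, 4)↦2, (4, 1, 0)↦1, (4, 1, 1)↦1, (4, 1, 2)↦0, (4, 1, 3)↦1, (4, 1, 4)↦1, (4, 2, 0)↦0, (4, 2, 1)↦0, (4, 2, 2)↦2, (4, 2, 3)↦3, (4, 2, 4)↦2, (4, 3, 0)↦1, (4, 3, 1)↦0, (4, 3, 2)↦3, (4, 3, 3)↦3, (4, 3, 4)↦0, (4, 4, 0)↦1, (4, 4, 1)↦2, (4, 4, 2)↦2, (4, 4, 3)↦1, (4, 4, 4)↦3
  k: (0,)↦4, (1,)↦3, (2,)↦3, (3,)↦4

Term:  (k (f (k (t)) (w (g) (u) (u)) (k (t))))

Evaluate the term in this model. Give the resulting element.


  t = 1
  (k (t)) = k(1,) = 3
  g = 3
  u = 3
  u = 3
  (w (g) (u) (u)) = w(3, 3, 3) = 2
  t = 1
  (k (t)) = k(1,) = 3
  (f (k (t)) (w (g) (u) (u)) (k (t))) = f(3, 2, 3) = 2
  (k (f (k (t)) (w (g) (u) (u)) (k (t)))) = k(2,) = 3

value = 3


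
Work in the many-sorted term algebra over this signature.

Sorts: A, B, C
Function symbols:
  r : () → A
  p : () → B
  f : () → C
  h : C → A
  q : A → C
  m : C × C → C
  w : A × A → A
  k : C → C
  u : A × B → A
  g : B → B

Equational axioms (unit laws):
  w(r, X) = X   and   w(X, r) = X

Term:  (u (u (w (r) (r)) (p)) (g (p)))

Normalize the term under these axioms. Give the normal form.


1. (u (u (w (r) (r)) (p)) (g (p)))  →  (u (u (r) (p)) (g (p)))

normal form = (u (u (r) (p)) (g (p)))


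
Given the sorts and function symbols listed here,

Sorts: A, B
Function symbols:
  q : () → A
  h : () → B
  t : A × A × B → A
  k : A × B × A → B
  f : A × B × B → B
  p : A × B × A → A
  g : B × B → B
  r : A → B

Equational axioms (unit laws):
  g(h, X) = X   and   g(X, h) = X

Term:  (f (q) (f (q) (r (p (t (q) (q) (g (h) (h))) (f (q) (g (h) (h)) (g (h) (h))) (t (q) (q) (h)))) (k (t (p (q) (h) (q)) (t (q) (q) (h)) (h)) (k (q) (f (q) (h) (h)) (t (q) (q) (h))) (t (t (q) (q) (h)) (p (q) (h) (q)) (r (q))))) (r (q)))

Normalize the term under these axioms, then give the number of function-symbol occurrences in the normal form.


1. (f (q) (f (q) (r (p (t (q) (q) (g (h) (h))) (f (q) (g (h) (h)) (g (h) (h))) (t (q) (q) (h)))) (k (t (p (q) (h) (q)) (t (q) (q) (h)) (h)) (k (q) (f (q) (h) (h)) (t (q) (q) (h))) (t (t (q) (q) (h)) (p (q) (h) (q)) (r (q))))) (r (q)))  →  (f (q) (f (q) (r (p (t (q) (q) (h)) (f (q) (g (h) (h)) (g (h) (h))) (t (q) (q) (h)))) (k (t (p (q) (h) (q)) (t (q) (q) (h)) (h)) (k (q) (f (q) (h) (h)) (t (q) (q) (h))) (t (t (q) (q) (h)) (p (q) (h) (q)) (r (q))))) (r (q)))
2. (f (q) (f (q) (r (p (t (q) (q) (h)) (f (q) (g (h) (h)) (g (h) (h))) (t (q) (q) (h)))) (k (t (p (q) (h) (q)) (t (q) (q) (h)) (h)) (k (q) (f (q) (h) (h)) (t (q) (q) (h))) (t (t (q) (q) (h)) (p (q) (h) (q)) (r (q))))) (r (q)))  →  (f (q) (f (q) (r (p (t (q) (q) (h)) (f (q) (h) (g (h) (h))) (t (q) (q) (h)))) (k (t (p (q) (h) (q)) (t (q) (q) (h)) (h)) (k (q) (f (q) (h) (h)) (t (q) (q) (h))) (t (t (q) (q) (h)) (p (q) (h) (q)) (r (q))))) (r (q)))
3. (f (q) (f (q) (r (p (t (q) (q) (h)) (f (q) (h) (g (h) (h))) (t (q) (q) (h)))) (k (t (p (q) (h) (q)) (t (q) (q) (h)) (h)) (k (q) (f (q) (h) (h)) (t (q) (q) (h))) (t (t (q) (q) (h)) (p (q) (h) (q)) (r (q))))) (r (q)))  →  (f (q) (f (q) (r (p (t (q) (q) (h)) (f (q) (h) (h)) (t (q) (q) (h)))) (k (t (p (q) (h) (q)) (t (q) (q) (h)) (h)) (k (q) (f (q) (h) (h)) (t (q) (q) (h))) (t (t (q) (q) (h)) (p (q) (h) (q)) (r (q))))) (r (q)))
normal form: (f (q) (f (q) (r (p (t (q) (q) (h)) (f (q) (h) (h)) (t (q) (q) (h)))) (k (t (p (q) (h) (q)) (t (q) (q) (h)) (h)) (k (q) (f (q) (h) (h)) (t (q) (q) (h))) (t (t (q) (q) (h)) (p (q) (h) (q)) (r (q))))) (r (q)))

size = 52


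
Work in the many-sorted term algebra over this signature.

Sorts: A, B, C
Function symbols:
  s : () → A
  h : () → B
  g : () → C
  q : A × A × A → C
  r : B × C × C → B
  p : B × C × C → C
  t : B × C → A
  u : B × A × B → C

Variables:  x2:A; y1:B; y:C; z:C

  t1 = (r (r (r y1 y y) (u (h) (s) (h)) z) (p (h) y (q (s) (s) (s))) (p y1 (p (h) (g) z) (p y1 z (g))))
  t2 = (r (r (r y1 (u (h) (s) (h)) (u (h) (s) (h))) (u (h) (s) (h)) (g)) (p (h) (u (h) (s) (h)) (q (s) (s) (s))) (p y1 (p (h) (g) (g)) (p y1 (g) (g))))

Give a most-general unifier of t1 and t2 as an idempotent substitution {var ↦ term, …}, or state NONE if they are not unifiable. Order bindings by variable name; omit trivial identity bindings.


{y ↦ (u (h) (s) (h)), z ↦ (g)}


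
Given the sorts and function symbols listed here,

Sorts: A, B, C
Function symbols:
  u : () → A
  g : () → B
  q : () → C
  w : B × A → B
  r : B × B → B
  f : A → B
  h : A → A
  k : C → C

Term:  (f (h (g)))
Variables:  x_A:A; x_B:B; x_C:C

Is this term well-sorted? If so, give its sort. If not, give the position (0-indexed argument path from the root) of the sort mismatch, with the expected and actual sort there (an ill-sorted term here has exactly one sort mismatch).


ill-sorted at position [0, 0]: expected A, got B

    (g) : B
  (h (g)) : ✗ arg 0 at [0, 0] has sort B, expected A


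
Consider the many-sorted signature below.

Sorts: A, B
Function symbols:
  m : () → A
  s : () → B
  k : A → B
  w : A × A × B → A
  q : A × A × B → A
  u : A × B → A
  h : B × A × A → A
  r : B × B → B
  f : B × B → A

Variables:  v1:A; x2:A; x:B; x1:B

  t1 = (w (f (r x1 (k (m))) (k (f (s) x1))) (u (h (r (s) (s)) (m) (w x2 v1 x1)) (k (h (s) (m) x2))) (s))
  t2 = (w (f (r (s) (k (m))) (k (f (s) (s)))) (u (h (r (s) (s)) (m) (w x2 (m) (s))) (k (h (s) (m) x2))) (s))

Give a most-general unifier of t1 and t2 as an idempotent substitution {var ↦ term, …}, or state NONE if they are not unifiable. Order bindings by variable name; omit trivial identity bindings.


{v1 ↦ (m), x1 ↦ (s)}


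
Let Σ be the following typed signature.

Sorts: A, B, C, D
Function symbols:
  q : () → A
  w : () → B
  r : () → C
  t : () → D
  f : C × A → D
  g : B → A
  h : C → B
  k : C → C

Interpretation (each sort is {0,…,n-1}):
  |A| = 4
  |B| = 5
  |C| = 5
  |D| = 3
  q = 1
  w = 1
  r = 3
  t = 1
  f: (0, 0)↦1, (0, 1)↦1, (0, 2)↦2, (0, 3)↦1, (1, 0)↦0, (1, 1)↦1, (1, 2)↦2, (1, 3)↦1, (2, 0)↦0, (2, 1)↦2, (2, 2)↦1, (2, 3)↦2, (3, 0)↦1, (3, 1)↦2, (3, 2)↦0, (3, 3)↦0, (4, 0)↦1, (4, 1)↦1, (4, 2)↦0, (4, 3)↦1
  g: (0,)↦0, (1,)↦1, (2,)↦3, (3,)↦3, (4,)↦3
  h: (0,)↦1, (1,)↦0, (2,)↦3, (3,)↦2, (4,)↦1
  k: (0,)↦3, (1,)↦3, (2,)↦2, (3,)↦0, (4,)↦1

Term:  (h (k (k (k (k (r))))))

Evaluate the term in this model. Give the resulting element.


  r = 3
  (k (r)) = k(3,) = 0
  (k (k (r))) = k(0,) = 3
  (k (k (k (r)))) = k(3,) = 0
  (k (k (k (k (r))))) = k(0,) = 3
  (h (k (k (k (k (r)))))) = h(3,) = 2

value = 2


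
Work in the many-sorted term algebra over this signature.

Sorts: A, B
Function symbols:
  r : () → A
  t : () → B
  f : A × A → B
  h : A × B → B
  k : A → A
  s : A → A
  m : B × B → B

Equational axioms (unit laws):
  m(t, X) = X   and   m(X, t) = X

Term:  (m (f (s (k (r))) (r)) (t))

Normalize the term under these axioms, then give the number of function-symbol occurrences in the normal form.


1. (m (f (s (k (r))) (r)) (t))  →  (f (s (k (r))) (r))
normal form: (f (s (k (r))) (r))

size = 5


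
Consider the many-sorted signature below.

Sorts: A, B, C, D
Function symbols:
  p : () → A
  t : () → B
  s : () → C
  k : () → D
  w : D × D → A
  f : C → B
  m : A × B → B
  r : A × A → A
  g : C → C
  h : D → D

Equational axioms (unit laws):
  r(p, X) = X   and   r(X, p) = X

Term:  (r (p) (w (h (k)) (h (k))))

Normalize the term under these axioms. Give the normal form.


1. (r (p) (w (h (k)) (h (k))))  →  (w (h (k)) (h (k)))

normal form = (w (h (k)) (h (k)))


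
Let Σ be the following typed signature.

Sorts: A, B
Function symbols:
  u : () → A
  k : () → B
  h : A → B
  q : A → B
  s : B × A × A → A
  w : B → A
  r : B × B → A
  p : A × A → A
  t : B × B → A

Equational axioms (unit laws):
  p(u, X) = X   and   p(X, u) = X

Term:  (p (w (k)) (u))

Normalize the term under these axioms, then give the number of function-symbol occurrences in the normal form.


size = 2

1. (p (w (k)) (u))  →  (w (k))
normal form: (w (k))


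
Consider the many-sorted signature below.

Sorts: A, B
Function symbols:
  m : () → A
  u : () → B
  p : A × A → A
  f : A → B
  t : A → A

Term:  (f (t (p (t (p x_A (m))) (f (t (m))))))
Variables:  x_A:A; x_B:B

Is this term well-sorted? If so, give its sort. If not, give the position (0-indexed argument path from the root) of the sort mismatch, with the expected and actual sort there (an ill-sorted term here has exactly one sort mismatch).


ill-sorted at position [0, 0, 1]: expected A, got B

          x_A : A
          (m) : A
        (p x_A (m)) : A
      (t (p x_A (m))) : A
          (m) : A
        (t (m)) : A
      (f (t (m))) : B
    (p (t (p x_A (m))) (f (t (m)))) : ✗ arg 1 at [0, 0, 1] has sort B, expected A


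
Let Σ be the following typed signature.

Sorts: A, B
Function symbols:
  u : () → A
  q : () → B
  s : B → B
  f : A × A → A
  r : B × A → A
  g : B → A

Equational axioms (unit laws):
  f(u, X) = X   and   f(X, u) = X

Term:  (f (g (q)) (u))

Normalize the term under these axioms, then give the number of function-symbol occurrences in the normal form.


size = 2

1. (f (g (q)) (u))  →  (g (q))
normal form: (g (q))


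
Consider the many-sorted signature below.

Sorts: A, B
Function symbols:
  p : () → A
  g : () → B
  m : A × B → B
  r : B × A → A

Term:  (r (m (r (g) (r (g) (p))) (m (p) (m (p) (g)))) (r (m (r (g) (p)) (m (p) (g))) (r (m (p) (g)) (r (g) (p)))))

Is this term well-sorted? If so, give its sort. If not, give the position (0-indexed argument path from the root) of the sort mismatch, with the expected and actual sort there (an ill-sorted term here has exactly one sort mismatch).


      (g) : B
        (g) : B
        (p) : A
      (r (g) (p)) : A
    (r (g) (r (g) (p))) : A
      (p) : A
        (p) : A
        (g) : B
      (m (p) (g)) : B
    (m (p) (m (p) (g))) : B
  (m (r (g) (r (g) (p))) (m (p) (m (p) (g)))) : B
        (g) : B
        (p) : A
      (r (g) (p)) : A
        (p) : A
        (g) : B
      (m (p) (g)) : B
    (m (r (g) (p)) (m (p) (g))) : B
        (p) : A
        (g) : B
      (m (p) (g)) : B
        (g) : B
        (p) : A
      (r (g) (p)) : A
    (r (m (p) (g)) (r (g) (p))) : A
  (r (m (r (g) (p)) (m (p) (g))) (r (m (p) (g)) (r (g) (p)))) : A
(r (m (r (g) (r (g) (p))) (m (p) (m (p) (g)))) (r (m (r (g) (p)) (m (p) (g))) (r (m (p) (g)) (r (g) (p))))) : A

well-sorted; sort = A


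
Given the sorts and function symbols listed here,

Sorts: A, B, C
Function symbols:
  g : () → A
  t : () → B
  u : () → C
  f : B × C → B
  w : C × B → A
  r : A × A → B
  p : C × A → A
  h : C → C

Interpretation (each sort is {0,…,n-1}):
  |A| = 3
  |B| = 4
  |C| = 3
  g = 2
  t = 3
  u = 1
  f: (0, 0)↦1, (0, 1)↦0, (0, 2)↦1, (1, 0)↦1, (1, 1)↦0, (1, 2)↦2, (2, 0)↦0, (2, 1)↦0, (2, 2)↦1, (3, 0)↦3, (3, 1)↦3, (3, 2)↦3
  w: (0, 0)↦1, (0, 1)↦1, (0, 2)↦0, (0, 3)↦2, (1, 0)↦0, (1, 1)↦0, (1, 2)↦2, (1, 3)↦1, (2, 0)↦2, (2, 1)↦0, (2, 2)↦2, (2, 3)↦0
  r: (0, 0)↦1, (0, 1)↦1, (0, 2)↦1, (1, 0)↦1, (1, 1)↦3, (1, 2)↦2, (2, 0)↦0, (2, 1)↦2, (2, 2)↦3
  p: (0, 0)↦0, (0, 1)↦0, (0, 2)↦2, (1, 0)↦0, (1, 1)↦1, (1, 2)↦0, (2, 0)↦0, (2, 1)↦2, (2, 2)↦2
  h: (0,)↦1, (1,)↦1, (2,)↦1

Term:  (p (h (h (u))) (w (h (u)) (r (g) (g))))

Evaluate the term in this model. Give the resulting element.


  u = 1
  (h (u)) = h(1,) = 1
  (h (h (u))) = h(1,) = 1
  u = 1
  (h (u)) = h(1,) = 1
  g = 2
  g = 2
  (r (g) (g)) = r(2, 2) = 3
  (w (h (u)) (r (g) (g))) = w(1, 3) = 1
  (p (h (h (u))) (w (h (u)) (r (g) (g)))) = p(1, 1) = 1

value = 1


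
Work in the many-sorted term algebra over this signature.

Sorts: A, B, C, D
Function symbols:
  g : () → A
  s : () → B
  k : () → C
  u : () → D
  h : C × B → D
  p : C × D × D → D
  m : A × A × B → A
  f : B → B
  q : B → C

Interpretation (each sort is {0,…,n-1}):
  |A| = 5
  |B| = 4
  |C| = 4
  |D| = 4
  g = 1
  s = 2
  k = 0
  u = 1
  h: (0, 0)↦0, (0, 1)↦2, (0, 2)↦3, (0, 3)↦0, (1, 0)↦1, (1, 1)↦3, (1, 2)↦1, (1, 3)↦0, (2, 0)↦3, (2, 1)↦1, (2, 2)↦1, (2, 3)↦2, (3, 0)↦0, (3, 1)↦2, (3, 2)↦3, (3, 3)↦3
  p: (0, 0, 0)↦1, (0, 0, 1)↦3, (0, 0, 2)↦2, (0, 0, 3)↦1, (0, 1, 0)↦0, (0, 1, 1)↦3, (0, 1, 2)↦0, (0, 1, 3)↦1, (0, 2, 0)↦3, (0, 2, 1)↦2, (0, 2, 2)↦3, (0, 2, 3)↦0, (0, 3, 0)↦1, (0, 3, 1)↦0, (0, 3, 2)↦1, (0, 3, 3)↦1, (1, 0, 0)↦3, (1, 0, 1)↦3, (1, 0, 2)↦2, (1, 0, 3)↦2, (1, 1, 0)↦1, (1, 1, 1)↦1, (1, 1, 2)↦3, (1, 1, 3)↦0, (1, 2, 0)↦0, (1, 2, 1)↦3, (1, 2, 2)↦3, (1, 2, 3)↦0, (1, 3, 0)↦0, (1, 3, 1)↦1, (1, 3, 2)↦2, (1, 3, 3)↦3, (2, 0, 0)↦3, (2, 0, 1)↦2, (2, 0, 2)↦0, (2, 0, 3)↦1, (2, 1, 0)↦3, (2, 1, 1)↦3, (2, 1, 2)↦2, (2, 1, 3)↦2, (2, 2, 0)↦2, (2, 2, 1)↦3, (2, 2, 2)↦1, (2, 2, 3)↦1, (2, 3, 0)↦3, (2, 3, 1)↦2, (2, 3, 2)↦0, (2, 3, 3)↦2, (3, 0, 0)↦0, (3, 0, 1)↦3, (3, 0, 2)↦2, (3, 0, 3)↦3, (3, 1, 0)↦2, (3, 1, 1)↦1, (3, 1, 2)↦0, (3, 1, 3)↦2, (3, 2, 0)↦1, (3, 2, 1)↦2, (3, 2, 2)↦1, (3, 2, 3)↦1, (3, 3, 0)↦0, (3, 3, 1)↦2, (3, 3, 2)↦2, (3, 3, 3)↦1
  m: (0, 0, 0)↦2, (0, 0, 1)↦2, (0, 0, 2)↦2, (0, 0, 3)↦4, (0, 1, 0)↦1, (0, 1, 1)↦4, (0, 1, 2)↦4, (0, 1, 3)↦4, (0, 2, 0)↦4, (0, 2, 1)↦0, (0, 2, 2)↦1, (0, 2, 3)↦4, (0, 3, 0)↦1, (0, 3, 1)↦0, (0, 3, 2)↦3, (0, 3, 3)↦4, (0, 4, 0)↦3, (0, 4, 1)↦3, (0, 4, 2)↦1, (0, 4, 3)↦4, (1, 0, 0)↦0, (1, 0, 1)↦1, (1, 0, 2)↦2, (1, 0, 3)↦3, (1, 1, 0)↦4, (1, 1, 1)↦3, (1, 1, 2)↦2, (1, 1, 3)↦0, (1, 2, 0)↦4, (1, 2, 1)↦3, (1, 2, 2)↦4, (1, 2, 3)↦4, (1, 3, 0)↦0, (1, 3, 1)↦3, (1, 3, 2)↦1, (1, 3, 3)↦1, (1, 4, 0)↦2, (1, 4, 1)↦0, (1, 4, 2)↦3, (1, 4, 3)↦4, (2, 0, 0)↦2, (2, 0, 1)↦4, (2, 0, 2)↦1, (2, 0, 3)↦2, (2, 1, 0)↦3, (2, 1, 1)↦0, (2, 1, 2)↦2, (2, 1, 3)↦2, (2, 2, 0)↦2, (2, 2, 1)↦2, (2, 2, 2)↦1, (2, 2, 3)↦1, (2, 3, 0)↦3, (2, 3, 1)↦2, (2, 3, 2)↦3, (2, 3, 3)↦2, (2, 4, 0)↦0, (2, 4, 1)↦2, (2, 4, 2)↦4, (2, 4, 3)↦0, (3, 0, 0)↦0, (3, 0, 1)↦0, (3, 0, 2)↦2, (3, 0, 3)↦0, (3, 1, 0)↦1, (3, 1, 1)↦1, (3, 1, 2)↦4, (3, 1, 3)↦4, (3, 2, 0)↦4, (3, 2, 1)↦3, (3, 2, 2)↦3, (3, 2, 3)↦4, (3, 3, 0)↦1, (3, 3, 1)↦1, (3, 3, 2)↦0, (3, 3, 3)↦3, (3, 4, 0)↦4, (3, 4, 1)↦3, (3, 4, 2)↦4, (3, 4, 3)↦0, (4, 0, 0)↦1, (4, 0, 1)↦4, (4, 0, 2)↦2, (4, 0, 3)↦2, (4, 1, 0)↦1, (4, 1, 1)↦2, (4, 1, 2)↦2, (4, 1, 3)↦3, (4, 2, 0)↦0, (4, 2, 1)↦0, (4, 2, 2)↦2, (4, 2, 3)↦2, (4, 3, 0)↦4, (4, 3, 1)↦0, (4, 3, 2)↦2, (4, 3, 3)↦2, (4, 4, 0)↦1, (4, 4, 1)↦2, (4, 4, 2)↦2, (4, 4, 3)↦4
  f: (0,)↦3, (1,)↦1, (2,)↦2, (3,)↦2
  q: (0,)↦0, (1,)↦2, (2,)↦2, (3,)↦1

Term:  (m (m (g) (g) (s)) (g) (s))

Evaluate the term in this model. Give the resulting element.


  g = 1
  g = 1
  s = 2
  (m (g) (g) (s)) = m(1, 1, 2) = 2
  g = 1
  s = 2
  (m (m (g) (g) (s)) (g) (s)) = m(2, 1, 2) = 2

value = 2


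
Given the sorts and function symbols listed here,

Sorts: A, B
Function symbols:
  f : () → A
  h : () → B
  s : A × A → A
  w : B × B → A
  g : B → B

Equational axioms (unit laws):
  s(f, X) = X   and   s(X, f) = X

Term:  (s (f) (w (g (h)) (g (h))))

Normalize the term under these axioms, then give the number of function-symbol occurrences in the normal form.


size = 5

1. (s (f) (w (g (h)) (g (h))))  →  (w (g (h)) (g (h)))
normal form: (w (g (h)) (g (h)))


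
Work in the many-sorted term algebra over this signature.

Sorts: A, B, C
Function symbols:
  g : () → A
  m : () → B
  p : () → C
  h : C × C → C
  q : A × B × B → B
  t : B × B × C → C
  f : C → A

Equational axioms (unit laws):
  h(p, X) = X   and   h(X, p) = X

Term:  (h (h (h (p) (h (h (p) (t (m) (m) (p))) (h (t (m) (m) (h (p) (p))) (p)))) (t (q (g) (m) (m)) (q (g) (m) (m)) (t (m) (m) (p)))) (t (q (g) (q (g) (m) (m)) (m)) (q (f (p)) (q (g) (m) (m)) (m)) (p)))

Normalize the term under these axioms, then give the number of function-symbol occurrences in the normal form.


size = 41

1. (h (h (h (p) (h (h (p) (t (m) (m) (p))) (h (t (m) (m) (h (p) (p))) (p)))) (t (q (g) (m) (m)) (q (g) (m) (m)) (t (m) (m) (p)))) (t (q (g) (q (g) (m) (m)) (m)) (q (f (p)) (q (g) (m) (m)) (m)) (p)))  →  (h (h (h (h (p) (t (m) (m) (p))) (h (t (m) (m) (h (p) (p))) (p))) (t (q (g) (m) (m)) (q (g) (m) (m)) (t (m) (m) (p)))) (t (q (g) (q (g) (m) (m)) (m)) (q (f (p)) (q (g) (m) (m)) (m)) (p)))
2. (h (h (h (h (p) (t (m) (m) (p))) (h (t (m) (m) (h (p) (p))) (p))) (t (q (g) (m) (m)) (q (g) (m) (m)) (t (m) (m) (p)))) (t (q (g) (q (g) (m) (m)) (m)) (q (f (p)) (q (g) (m) (m)) (m)) (p)))  →  (h (h (h (t (m) (m) (p)) (h (t (m) (m) (h (p) (p))) (p))) (t (q (g) (m) (m)) (q (g) (m) (m)) (t (m) (m) (p)))) (t (q (g) (q (g) (m) (m)) (m)) (q (f (p)) (q (g) (m) (m)) (m)) (p)))
3. (h (h (h (t (m) (m) (p)) (h (t (m) (m) (h (p) (p))) (p))) (t (q (g) (m) (m)) (q (g) (m) (m)) (t (m) (m) (p)))) (t (q (g) (q (g) (m) (m)) (m)) (q (f (p)) (q (g) (m) (m)) (m)) (p)))  →  (h (h (h (t (m) (m) (p)) (t (m) (m) (h (p) (p)))) (t (q (g) (m) (m)) (q (g) (m) (m)) (t (m) (m) (p)))) (t (q (g) (q (g) (m) (m)) (m)) (q (f (p)) (q (g) (m) (m)) (m)) (p)))
4. (h (h (h (t (m) (m) (p)) (t (m) (m) (h (p) (p)))) (t (q (g) (m) (m)) (q (g) (m) (m)) (t (m) (m) (p)))) (t (q (g) (q (g) (m) (m)) (m)) (q (f (p)) (q (g) (m) (m)) (m)) (p)))  →  (h (h (h (t (m) (m) (p)) (t (m) (m) (p))) (t (q (g) (m) (m)) (q (g) (m) (m)) (t (m) (m) (p)))) (t (q (g) (q (g) (m) (m)) (m)) (q (f (p)) (q (g) (m) (m)) (m)) (p)))
normal form: (h (h (h (t (m) (m) (p)) (t (m) (m) (p))) (t (q (g) (m) (m)) (q (g) (m) (m)) (t (m) (m) (p)))) (t (q (g) (q (g) (m) (m)) (m)) (q (f (p)) (q (g) (m) (m)) (m)) (p)))


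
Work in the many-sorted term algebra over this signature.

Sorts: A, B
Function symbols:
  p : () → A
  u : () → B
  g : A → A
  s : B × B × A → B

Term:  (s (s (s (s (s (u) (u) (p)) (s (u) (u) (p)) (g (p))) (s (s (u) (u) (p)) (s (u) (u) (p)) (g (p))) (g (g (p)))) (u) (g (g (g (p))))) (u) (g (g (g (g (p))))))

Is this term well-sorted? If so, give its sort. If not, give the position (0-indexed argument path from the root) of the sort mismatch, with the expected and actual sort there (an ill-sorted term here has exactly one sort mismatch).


          (u) : B
          (u) : B
          (p) : A
        (s (u) (u) (p)) : B
          (u) : B
          (u) : B
          (p) : A
        (s (u) (u) (p)) : B
          (p) : A
        (g (p)) : A
      (s (s (u) (u) (p)) (s (u) (u) (p)) (g (p))) : B
          (u) : B
          (u) : B
          (p) : A
        (s (u) (u) (p)) : B
          (u) : B
          (u) : B
          (p) : A
        (s (u) (u) (p)) : B
          (p) : A
        (g (p)) : A
      (s (s (u) (u) (p)) (s (u) (u) (p)) (g (p))) : B
          (p) : A
        (g (p)) : A
      (g (g (p))) : A
    (s (s (s (u) (u) (p)) (s (u) (u) (p)) (g (p))) (s (s (u) (u) (p)) (s (u) (u) (p)) (g (p))) (g (g (p)))) : B
    (u) : B
          (p) : A
        (g (p)) : A
      (g (g (p))) : A
    (g (g (g (p)))) : A
  (s (s (s (s (u) (u) (p)) (s (u) (u) (p)) (g (p))) (s (s (u) (u) (p)) (s (u) (u) (p)) (g (p))) (g (g (p)))) (u) (g (g (g (p))))) : B
  (u) : B
          (p) : A
        (g (p)) : A
      (g (g (p))) : A
    (g (g (g (p)))) : A
  (g (g (g (g (p))))) : A
(s (s (s (s (s (u) (u) (p)) (s (u) (u) (p)) (g (p))) (s (s (u) (u) (p)) (s (u) (u) (p)) (g (p))) (g (g (p)))) (u) (g (g (g (p))))) (u) (g (g (g (g (p)))))) : B

well-sorted; sort = B


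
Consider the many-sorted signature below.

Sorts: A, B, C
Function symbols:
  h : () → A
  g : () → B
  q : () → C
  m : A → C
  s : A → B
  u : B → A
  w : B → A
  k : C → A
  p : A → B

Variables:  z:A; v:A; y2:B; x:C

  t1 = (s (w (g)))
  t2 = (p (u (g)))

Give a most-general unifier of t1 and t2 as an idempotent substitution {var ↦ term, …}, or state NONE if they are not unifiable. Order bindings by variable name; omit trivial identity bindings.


head clash or occurs-check failure — not unifiable

NONE (not unifiable)


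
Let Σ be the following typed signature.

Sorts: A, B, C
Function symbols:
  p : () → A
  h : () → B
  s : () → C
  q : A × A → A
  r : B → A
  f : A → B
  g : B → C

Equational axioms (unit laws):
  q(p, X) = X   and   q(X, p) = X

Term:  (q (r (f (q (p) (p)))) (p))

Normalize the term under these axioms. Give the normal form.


normal form = (r (f (p)))

1. (q (r (f (q (p) (p)))) (p))  →  (r (f (q (p) (p))))
2. (r (f (q (p) (p))))  →  (r (f (p)))


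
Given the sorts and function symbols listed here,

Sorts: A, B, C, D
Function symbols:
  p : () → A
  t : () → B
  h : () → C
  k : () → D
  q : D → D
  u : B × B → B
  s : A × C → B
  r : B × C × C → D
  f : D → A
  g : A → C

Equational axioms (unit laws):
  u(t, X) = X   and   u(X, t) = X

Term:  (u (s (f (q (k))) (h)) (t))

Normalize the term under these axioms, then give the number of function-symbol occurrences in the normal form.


size = 5

1. (u (s (f (q (k))) (h)) (t))  →  (s (f (q (k))) (h))
normal form: (s (f (q (k))) (h))


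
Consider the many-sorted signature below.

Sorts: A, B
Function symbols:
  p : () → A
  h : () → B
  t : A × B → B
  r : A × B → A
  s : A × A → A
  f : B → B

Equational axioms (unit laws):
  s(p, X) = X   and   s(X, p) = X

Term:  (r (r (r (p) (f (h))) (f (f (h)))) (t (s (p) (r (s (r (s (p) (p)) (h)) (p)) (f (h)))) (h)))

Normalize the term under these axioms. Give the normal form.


normal form = (r (r (r (p) (f (h))) (f (f (h)))) (t (r (r (p) (h)) (f (h))) (h)))

1. (r (r (r (p) (f (h))) (f (f (h)))) (t (s (p) (r (s (r (s (p) (p)) (h)) (p)) (f (h)))) (h)))  →  (r (r (r (p) (f (h))) (f (f (h)))) (t (r (s (r (s (p) (p)) (h)) (p)) (f (h))) (h)))
2. (r (r (r (p) (f (h))) (f (f (h)))) (t (r (s (r (s (p) (p)) (h)) (p)) (f (h))) (h)))  →  (r (r (r (p) (f (h))) (f (f (h)))) (t (r (r (s (p) (p)) (h)) (f (h))) (h)))
3. (r (r (r (p) (f (h))) (f (f (h)))) (t (r (r (s (p) (p)) (h)) (f (h))) (h)))  →  (r (r (r (p) (f (h))) (f (f (h)))) (t (r (r (p) (h)) (f (h))) (h)))


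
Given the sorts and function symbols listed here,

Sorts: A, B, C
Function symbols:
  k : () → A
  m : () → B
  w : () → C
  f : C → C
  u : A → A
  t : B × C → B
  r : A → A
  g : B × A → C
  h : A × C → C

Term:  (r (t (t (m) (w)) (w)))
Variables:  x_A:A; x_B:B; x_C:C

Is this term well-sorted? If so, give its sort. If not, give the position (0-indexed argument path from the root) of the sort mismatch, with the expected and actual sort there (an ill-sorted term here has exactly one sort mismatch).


ill-sorted at position [0]: expected A, got B

      (m) : B
      (w) : C
    (t (m) (w)) : B
    (w) : C
  (t (t (m) (w)) (w)) : B
(r (t (t (m) (w)) (w))) : ✗ arg 0 at [0] has sort B, expected A


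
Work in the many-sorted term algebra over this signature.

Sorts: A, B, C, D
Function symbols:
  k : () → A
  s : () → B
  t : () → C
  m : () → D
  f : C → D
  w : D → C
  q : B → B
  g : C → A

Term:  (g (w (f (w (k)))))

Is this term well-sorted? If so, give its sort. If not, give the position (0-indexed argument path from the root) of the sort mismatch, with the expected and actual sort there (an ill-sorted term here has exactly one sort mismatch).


ill-sorted at position [0, 0, 0, 0]: expected D, got A

        (k) : A
      (w (k)) : ✗ arg 0 at [0, 0, 0, 0] has sort A, expected D


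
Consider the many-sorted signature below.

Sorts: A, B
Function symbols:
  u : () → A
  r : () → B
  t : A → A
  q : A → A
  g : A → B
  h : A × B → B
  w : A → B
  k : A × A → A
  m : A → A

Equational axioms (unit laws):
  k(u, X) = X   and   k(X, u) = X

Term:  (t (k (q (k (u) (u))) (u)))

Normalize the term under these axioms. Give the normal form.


normal form = (t (q (u)))

1. (t (k (q (k (u) (u))) (u)))  →  (t (q (k (u) (u))))
2. (t (q (k (u) (u))))  →  (t (q (u)))


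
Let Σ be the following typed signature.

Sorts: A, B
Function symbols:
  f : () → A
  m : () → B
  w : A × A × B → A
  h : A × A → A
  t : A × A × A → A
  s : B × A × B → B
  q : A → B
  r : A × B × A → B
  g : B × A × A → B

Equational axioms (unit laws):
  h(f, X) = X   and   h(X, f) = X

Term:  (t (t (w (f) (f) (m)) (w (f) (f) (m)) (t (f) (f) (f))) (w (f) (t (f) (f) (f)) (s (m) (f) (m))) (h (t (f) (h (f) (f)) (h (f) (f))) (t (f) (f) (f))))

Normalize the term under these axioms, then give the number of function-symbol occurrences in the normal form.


size = 33

1. (t (t (w (f) (f) (m)) (w (f) (f) (m)) (t (f) (f) (f))) (w (f) (t (f) (f) (f)) (s (m) (f) (m))) (h (t (f) (h (f) (f)) (h (f) (f))) (t (f) (f) (f))))  →  (t (t (w (f) (f) (m)) (w (f) (f) (m)) (t (f) (f) (f))) (w (f) (t (f) (f) (f)) (s (m) (f) (m))) (h (t (f) (f) (h (f) (f))) (t (f) (f) (f))))
2. (t (t (w (f) (f) (m)) (w (f) (f) (m)) (t (f) (f) (f))) (w (f) (t (f) (f) (f)) (s (m) (f) (m))) (h (t (f) (f) (h (f) (f))) (t (f) (f) (f))))  →  (t (t (w (f) (f) (m)) (w (f) (f) (m)) (t (f) (f) (f))) (w (f) (t (f) (f) (f)) (s (m) (f) (m))) (h (t (f) (f) (f)) (t (f) (f) (f))))
normal form: (t (t (w (f) (f) (m)) (w (f) (f) (m)) (t (f) (f) (f))) (w (f) (t (f) (f) (f)) (s (m) (f) (m))) (h (t (f) (f) (f)) (t (f) (f) (f))))


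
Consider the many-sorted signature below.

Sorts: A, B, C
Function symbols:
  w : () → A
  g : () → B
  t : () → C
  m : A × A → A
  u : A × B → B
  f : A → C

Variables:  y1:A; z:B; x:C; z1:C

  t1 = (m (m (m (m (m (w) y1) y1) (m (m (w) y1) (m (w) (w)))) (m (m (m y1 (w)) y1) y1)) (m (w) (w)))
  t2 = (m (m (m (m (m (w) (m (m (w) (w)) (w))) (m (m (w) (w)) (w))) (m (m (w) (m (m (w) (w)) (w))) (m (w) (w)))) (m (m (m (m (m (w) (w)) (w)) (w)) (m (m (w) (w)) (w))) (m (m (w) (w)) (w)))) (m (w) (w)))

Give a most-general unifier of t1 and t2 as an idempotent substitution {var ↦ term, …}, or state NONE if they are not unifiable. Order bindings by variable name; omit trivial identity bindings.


{y1 ↦ (m (m (w) (w)) (w))}


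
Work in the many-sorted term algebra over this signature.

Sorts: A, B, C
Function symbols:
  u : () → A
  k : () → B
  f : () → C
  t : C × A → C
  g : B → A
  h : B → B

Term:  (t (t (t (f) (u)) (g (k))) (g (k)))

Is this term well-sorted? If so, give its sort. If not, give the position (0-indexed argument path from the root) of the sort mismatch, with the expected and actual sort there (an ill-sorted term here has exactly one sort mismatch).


well-sorted; sort = C

      (f) : C
      (u) : A
    (t (f) (u)) : C
      (k) : B
    (g (k)) : A
  (t (t (f) (u)) (g (k))) : C
    (k) : B
  (g (k)) : A
(t (t (t (f) (u)) (g (k))) (g (k))) : C


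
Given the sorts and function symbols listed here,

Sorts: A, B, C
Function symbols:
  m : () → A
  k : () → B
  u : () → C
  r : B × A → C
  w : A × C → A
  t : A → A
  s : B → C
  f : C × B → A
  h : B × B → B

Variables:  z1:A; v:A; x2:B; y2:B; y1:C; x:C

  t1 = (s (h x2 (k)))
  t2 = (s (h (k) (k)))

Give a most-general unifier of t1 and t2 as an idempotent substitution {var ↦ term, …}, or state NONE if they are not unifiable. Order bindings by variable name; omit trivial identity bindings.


{x2 ↦ (k)}


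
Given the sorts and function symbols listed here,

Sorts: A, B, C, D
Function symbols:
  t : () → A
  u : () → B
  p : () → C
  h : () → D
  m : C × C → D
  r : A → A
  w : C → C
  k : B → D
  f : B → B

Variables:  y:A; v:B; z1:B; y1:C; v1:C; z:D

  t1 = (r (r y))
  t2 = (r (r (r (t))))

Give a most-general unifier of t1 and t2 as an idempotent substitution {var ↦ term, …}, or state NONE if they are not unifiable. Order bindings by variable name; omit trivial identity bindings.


{y ↦ (r (t))}


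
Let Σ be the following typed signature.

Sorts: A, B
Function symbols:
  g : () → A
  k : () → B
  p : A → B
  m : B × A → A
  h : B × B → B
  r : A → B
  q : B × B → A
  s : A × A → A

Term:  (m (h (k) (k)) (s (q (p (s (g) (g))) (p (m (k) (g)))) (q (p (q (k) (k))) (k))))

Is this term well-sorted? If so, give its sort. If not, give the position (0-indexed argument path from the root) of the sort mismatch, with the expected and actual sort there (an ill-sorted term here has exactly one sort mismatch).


    (k) : B
    (k) : B
  (h (k) (k)) : B
          (g) : A
          (g) : A
        (s (g) (g)) : A
      (p (s (g) (g))) : B
          (k) : B
          (g) : A
        (m (k) (g)) : A
      (p (m (k) (g))) : B
    (q (p (s (g) (g))) (p (m (k) (g)))) : A
          (k) : B
          (k) : B
        (q (k) (k)) : A
      (p (q (k) (k))) : B
      (k) : B
    (q (p (q (k) (k))) (k)) : A
  (s (q (p (s (g) (g))) (p (m (k) (g)))) (q (p (q (k) (k))) (k))) : A
(m (h (k) (k)) (s (q (p (s (g) (g))) (p (m (k) (g)))) (q (p (q (k) (k))) (k)))) : A

well-sorted; sort = A


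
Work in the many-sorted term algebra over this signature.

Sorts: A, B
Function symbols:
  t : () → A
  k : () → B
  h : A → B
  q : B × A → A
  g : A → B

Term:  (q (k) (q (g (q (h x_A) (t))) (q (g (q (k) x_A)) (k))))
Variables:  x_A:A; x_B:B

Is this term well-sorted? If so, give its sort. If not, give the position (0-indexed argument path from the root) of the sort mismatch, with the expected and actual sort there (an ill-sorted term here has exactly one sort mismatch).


ill-sorted at position [1, 1, 1]: expected A, got B

  (k) : B
          x_A : A
        (h x_A) : B
        (t) : A
      (q (h x_A) (t)) : A
    (g (q (h x_A) (t))) : B
          (k) : B
          x_A : A
        (q (k) x_A) : A
      (g (q (k) x_A)) : B
      (k) : B
    (q (g (q (k) x_A)) (k)) : ✗ arg 1 at [1, 1, 1] has sort B, expected A


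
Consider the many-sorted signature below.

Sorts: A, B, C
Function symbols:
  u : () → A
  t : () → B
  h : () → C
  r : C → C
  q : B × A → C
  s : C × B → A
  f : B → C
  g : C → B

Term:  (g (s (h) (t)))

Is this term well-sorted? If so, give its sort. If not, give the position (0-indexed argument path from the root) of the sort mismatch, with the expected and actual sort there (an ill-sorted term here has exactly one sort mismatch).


    (h) : C
    (t) : B
  (s (h) (t)) : A
(g (s (h) (t))) : ✗ arg 0 at [0] has sort A, expected C

ill-sorted at position [0]: expected C, got A


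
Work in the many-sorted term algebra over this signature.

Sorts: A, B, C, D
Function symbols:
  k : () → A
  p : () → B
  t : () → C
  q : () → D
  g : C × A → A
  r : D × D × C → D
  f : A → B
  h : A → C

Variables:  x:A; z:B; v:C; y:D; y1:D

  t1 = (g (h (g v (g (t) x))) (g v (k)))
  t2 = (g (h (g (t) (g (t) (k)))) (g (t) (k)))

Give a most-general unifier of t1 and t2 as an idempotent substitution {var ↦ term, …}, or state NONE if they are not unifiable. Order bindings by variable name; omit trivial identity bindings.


{v ↦ (t), x ↦ (k)}


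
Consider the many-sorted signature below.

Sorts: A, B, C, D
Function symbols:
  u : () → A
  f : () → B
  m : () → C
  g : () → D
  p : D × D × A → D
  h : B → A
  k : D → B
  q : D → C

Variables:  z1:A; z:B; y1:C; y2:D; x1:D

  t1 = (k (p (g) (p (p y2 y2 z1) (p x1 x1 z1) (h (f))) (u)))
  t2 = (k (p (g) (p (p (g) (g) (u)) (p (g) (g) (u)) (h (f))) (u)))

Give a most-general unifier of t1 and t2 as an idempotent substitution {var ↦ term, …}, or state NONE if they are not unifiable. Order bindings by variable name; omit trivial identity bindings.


{x1 ↦ (g), y2 ↦ (g), z1 ↦ (u)}


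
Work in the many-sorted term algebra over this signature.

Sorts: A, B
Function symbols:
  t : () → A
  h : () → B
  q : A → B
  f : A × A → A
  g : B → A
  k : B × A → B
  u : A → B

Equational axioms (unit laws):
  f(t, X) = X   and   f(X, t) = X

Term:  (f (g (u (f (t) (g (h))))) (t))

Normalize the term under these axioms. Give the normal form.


1. (f (g (u (f (t) (g (h))))) (t))  →  (g (u (f (t) (g (h)))))
2. (g (u (f (t) (g (h)))))  →  (g (u (g (h))))

normal form = (g (u (g (h))))


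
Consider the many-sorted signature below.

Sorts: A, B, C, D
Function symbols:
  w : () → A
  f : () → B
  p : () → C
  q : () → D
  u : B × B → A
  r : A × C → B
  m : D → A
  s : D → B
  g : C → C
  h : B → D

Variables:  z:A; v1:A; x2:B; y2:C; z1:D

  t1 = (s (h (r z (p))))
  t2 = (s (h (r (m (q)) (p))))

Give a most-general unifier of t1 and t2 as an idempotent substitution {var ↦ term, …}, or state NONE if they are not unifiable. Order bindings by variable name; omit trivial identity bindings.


{z ↦ (m (q))}


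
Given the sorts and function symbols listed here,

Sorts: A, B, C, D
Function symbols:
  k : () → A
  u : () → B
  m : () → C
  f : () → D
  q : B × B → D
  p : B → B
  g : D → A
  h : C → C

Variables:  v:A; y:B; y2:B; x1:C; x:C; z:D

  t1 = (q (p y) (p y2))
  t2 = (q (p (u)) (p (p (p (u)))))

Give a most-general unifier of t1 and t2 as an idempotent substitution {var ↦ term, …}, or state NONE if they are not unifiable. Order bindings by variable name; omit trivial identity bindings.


{y ↦ (u), y2 ↦ (p (p (u)))}


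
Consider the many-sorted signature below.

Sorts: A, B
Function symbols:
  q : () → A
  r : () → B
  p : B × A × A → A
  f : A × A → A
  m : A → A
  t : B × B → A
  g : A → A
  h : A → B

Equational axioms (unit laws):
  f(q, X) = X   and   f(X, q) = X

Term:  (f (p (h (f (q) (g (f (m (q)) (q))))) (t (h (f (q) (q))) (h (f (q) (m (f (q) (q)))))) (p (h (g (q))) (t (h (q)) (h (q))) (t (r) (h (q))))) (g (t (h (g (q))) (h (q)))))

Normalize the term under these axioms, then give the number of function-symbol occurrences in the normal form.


1. (f (p (h (f (q) (g (f (m (q)) (q))))) (t (h (f (q) (q))) (h (f (q) (m (f (q) (q)))))) (p (h (g (q))) (t (h (q)) (h (q))) (t (r) (h (q))))) (g (t (h (g (q))) (h (q)))))  →  (f (p (h (g (f (m (q)) (q)))) (t (h (f (q) (q))) (h (f (q) (m (f (q) (q)))))) (p (h (g (q))) (t (h (q)) (h (q))) (t (r) (h (q))))) (g (t (h (g (q))) (h (q)))))
2. (f (p (h (g (f (m (q)) (q)))) (t (h (f (q) (q))) (h (f (q) (m (f (q) (q)))))) (p (h (g (q))) (t (h (q)) (h (q))) (t (r) (h (q))))) (g (t (h (g (q))) (h (q)))))  →  (f (p (h (g (m (q)))) (t (h (f (q) (q))) (h (f (q) (m (f (q) (q)))))) (p (h (g (q))) (t (h (q)) (h (q))) (t (r) (h (q))))) (g (t (h (g (q))) (h (q)))))
3. (f (p (h (g (m (q)))) (t (h (f (q) (q))) (h (f (q) (m (f (q) (q)))))) (p (h (g (q))) (t (h (q)) (h (q))) (t (r) (h (q))))) (g (t (h (g (q))) (h (q)))))  →  (f (p (h (g (m (q)))) (t (h (q)) (h (f (q) (m (f (q) (q)))))) (p (h (g (q))) (t (h (q)) (h (q))) (t (r) (h (q))))) (g (t (h (g (q))) (h (q)))))
4. (f (p (h (g (m (q)))) (t (h (q)) (h (f (q) (m (f (q) (q)))))) (p (h (g (q))) (t (h (q)) (h (q))) (t (r) (h (q))))) (g (t (h (g (q))) (h (q)))))  →  (f (p (h (g (m (q)))) (t (h (q)) (h (m (f (q) (q))))) (p (h (g (q))) (t (h (q)) (h (q))) (t (r) (h (q))))) (g (t (h (g (q))) (h (q)))))
5. (f (p (h (g (m (q)))) (t (h (q)) (h (m (f (q) (q))))) (p (h (g (q))) (t (h (q)) (h (q))) (t (r) (h (q))))) (g (t (h (g (q))) (h (q)))))  →  (f (p (h (g (m (q)))) (t (h (q)) (h (m (q)))) (p (h (g (q))) (t (h (q)) (h (q))) (t (r) (h (q))))) (g (t (h (g (q))) (h (q)))))
normal form: (f (p (h (g (m (q)))) (t (h (q)) (h (m (q)))) (p (h (g (q))) (t (h (q)) (h (q))) (t (r) (h (q))))) (g (t (h (g (q))) (h (q)))))

size = 32
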